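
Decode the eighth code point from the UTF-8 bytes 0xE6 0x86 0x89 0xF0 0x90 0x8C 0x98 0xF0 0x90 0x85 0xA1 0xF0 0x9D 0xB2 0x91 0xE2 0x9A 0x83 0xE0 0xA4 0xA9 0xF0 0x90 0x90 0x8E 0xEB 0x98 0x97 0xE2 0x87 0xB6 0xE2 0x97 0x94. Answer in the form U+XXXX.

U+B617

Offset 0: leading byte 0xE6 = 11100110 → 3-byte char #1 = E6 86 89.
Offset 3: leading byte 0xF0 = 11110000 → 4-byte char #2 = F0 90 8C 98.
Offset 7: leading byte 0xF0 = 11110000 → 4-byte char #3 = F0 90 85 A1.
Offset 11: leading byte 0xF0 = 11110000 → 4-byte char #4 = F0 9D B2 91.
Offset 15: leading byte 0xE2 = 11100010 → 3-byte char #5 = E2 9A 83.
Offset 18: leading byte 0xE0 = 11100000 → 3-byte char #6 = E0 A4 A9.
Offset 21: leading byte 0xF0 = 11110000 → 4-byte char #7 = F0 90 90 8E.
Offset 25: leading byte 0xEB = 11101011 → 3-byte char #8 = EB 98 97.
Leading byte 0xEB = 11101011 matches 1110xxxx → 3-byte sequence.
Byte 1: 0xEB = 11101011, payload 1011 (4 bits).
Byte 2: 0x98 = 10011000 (10xxxxxx ✓), payload 011000.
Byte 3: 0x97 = 10010111 (10xxxxxx ✓), payload 010111.
Concatenate: 1011011000010111 = 0xB617 (16 bits → U+B617).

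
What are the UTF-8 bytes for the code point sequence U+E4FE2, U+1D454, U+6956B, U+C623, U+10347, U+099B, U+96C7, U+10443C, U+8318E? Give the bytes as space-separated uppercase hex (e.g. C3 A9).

F3 A4 BF A2 F0 9D 91 94 F1 A9 95 AB EC 98 A3 F0 90 8D 87 E0 A6 9B E9 9B 87 F4 84 90 BC F2 83 86 8E

U+E4FE2: 4-byte form → F3 A4 BF A2.
U+1D454: 4-byte form → F0 9D 91 94.
U+6956B: 4-byte form → F1 A9 95 AB.
U+C623: 3-byte form → EC 98 A3.
U+10347: 4-byte form → F0 90 8D 87.
U+099B: 3-byte form → E0 A6 9B.
U+96C7: 3-byte form → E9 9B 87.
U+10443C: 4-byte form → F4 84 90 BC.
U+8318E: 4-byte form → F2 83 86 8E.
Concatenated (33 bytes): F3 A4 BF A2 F0 9D 91 94 F1 A9 95 AB EC 98 A3 F0 90 8D 87 E0 A6 9B E9 9B 87 F4 84 90 BC F2 83 86 8E.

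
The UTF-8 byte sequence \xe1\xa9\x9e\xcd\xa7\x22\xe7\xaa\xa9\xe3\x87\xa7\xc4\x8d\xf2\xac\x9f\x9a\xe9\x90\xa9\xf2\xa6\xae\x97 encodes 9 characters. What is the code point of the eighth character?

Offset 0: leading byte 0xE1 = 11100001 → 3-byte char #1 = E1 A9 9E.
Offset 3: leading byte 0xCD = 11001101 → 2-byte char #2 = CD A7.
Offset 5: leading byte 0x22 = 00100010 → 1-byte char #3 = 22.
Offset 6: leading byte 0xE7 = 11100111 → 3-byte char #4 = E7 AA A9.
Offset 9: leading byte 0xE3 = 11100011 → 3-byte char #5 = E3 87 A7.
Offset 12: leading byte 0xC4 = 11000100 → 2-byte char #6 = C4 8D.
Offset 14: leading byte 0xF2 = 11110010 → 4-byte char #7 = F2 AC 9F 9A.
Offset 18: leading byte 0xE9 = 11101001 → 3-byte char #8 = E9 90 A9.
Leading byte 0xE9 = 11101001 matches 1110xxxx → 3-byte sequence.
Byte 1: 0xE9 = 11101001, payload 1001 (4 bits).
Byte 2: 0x90 = 10010000 (10xxxxxx ✓), payload 010000.
Byte 3: 0xA9 = 10101001 (10xxxxxx ✓), payload 101001.
Concatenate: 1001010000101001 = 0x9429 (16 bits → U+9429).

U+9429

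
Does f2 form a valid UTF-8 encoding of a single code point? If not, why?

invalid (sequence truncated)

Leading byte 0xF2 = 11110010 → 4-byte form, but only 1 byte is present.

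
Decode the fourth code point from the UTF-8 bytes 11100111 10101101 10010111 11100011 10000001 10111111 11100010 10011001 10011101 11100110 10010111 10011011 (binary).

U+65DB

Offset 0: leading byte 0xE7 = 11100111 → 3-byte char #1 = E7 AD 97.
Offset 3: leading byte 0xE3 = 11100011 → 3-byte char #2 = E3 81 BF.
Offset 6: leading byte 0xE2 = 11100010 → 3-byte char #3 = E2 99 9D.
Offset 9: leading byte 0xE6 = 11100110 → 3-byte char #4 = E6 97 9B.
Leading byte 0xE6 = 11100110 matches 1110xxxx → 3-byte sequence.
Byte 1: 0xE6 = 11100110, payload 0110 (4 bits).
Byte 2: 0x97 = 10010111 (10xxxxxx ✓), payload 010111.
Byte 3: 0x9B = 10011011 (10xxxxxx ✓), payload 011011.
Concatenate: 0110010111011011 = 0x65DB (16 bits → U+65DB).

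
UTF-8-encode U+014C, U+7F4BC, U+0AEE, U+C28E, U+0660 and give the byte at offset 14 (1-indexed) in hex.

0xA0

1-indexed offset 14 is 0-indexed offset 13.
U+014C → 2-byte form C5 8C at offsets 0–1.
U+7F4BC → 4-byte form F1 BF 92 BC at offsets 2–5.
U+0AEE → 3-byte form E0 AB AE at offsets 6–8.
U+C28E → 3-byte form EC 8A 8E at offsets 9–11.
U+0660 → 2-byte form D9 A0 at offsets 12–13.
Offset 13 falls in char 5's range; it's byte 2 of D9 A0 = 0xA0.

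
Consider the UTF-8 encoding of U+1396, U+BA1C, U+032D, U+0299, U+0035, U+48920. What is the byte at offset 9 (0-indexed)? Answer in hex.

U+1396 → 3-byte form E1 8E 96 at offsets 0–2.
U+BA1C → 3-byte form EB A8 9C at offsets 3–5.
U+032D → 2-byte form CC AD at offsets 6–7.
U+0299 → 2-byte form CA 99 at offsets 8–9.
Offset 9 falls in char 4's range; it's byte 2 of CA 99 = 0x99.

0x99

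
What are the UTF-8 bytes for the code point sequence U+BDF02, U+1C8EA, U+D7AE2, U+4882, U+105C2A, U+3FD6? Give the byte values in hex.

F2 BD BC 82 F0 9C A3 AA F3 97 AB A2 E4 A2 82 F4 85 B0 AA E3 BF 96

U+BDF02: 4-byte form → F2 BD BC 82.
U+1C8EA: 4-byte form → F0 9C A3 AA.
U+D7AE2: 4-byte form → F3 97 AB A2.
U+4882: 3-byte form → E4 A2 82.
U+105C2A: 4-byte form → F4 85 B0 AA.
U+3FD6: 3-byte form → E3 BF 96.
Concatenated (22 bytes): F2 BD BC 82 F0 9C A3 AA F3 97 AB A2 E4 A2 82 F4 85 B0 AA E3 BF 96.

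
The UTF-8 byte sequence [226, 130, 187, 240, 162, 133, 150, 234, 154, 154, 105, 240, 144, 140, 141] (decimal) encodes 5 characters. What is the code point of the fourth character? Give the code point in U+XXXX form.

U+0069

Offset 0: leading byte 0xE2 = 11100010 → 3-byte char #1 = E2 82 BB.
Offset 3: leading byte 0xF0 = 11110000 → 4-byte char #2 = F0 A2 85 96.
Offset 7: leading byte 0xEA = 11101010 → 3-byte char #3 = EA 9A 9A.
Offset 10: leading byte 0x69 = 01101001 → 1-byte char #4 = 69.
Leading byte 0x69 = 01101001 matches 0xxxxxxx → 1-byte sequence.
Byte 1: 0x69 = 01101001, payload 1101001 (7 bits).
Concatenate: 1101001 = 0x69 (7 bits → U+0069).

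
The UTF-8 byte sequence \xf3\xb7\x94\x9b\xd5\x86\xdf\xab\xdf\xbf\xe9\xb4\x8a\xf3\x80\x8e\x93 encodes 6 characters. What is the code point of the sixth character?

U+C0393

Offset 0: leading byte 0xF3 = 11110011 → 4-byte char #1 = F3 B7 94 9B.
Offset 4: leading byte 0xD5 = 11010101 → 2-byte char #2 = D5 86.
Offset 6: leading byte 0xDF = 11011111 → 2-byte char #3 = DF AB.
Offset 8: leading byte 0xDF = 11011111 → 2-byte char #4 = DF BF.
Offset 10: leading byte 0xE9 = 11101001 → 3-byte char #5 = E9 B4 8A.
Offset 13: leading byte 0xF3 = 11110011 → 4-byte char #6 = F3 80 8E 93.
Leading byte 0xF3 = 11110011 matches 11110xxx → 4-byte sequence.
Byte 1: 0xF3 = 11110011, payload 011 (3 bits).
Byte 2: 0x80 = 10000000 (10xxxxxx ✓), payload 000000.
Byte 3: 0x8E = 10001110 (10xxxxxx ✓), payload 001110.
Byte 4: 0x93 = 10010011 (10xxxxxx ✓), payload 010011.
Concatenate: 011000000001110010011 = 0xC0393 (21 bits → U+C0393).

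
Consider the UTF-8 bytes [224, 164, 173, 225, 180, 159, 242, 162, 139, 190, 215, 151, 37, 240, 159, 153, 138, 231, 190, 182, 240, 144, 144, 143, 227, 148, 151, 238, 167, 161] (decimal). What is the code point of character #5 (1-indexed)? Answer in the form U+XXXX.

U+0025

Offset 0: leading byte 0xE0 = 11100000 → 3-byte char #1 = E0 A4 AD.
Offset 3: leading byte 0xE1 = 11100001 → 3-byte char #2 = E1 B4 9F.
Offset 6: leading byte 0xF2 = 11110010 → 4-byte char #3 = F2 A2 8B BE.
Offset 10: leading byte 0xD7 = 11010111 → 2-byte char #4 = D7 97.
Offset 12: leading byte 0x25 = 00100101 → 1-byte char #5 = 25.
Leading byte 0x25 = 00100101 matches 0xxxxxxx → 1-byte sequence.
Byte 1: 0x25 = 00100101, payload 0100101 (7 bits).
Concatenate: 0100101 = 0x25 (7 bits → U+0025).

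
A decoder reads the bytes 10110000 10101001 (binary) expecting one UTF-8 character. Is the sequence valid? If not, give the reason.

invalid (continuation byte with no leading byte)

Byte 0xB0 = 10110000 has the form 10xxxxxx — a continuation byte — but there is no preceding leading byte.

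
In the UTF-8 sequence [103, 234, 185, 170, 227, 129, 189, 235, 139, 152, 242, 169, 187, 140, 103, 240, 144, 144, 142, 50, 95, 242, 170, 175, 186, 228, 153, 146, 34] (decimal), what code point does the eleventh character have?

Offset 0: leading byte 0x67 = 01100111 → 1-byte char #1 = 67.
Offset 1: leading byte 0xEA = 11101010 → 3-byte char #2 = EA B9 AA.
Offset 4: leading byte 0xE3 = 11100011 → 3-byte char #3 = E3 81 BD.
Offset 7: leading byte 0xEB = 11101011 → 3-byte char #4 = EB 8B 98.
Offset 10: leading byte 0xF2 = 11110010 → 4-byte char #5 = F2 A9 BB 8C.
Offset 14: leading byte 0x67 = 01100111 → 1-byte char #6 = 67.
Offset 15: leading byte 0xF0 = 11110000 → 4-byte char #7 = F0 90 90 8E.
Offset 19: leading byte 0x32 = 00110010 → 1-byte char #8 = 32.
Offset 20: leading byte 0x5F = 01011111 → 1-byte char #9 = 5F.
Offset 21: leading byte 0xF2 = 11110010 → 4-byte char #10 = F2 AA AF BA.
Offset 25: leading byte 0xE4 = 11100100 → 3-byte char #11 = E4 99 92.
Leading byte 0xE4 = 11100100 matches 1110xxxx → 3-byte sequence.
Byte 1: 0xE4 = 11100100, payload 0100 (4 bits).
Byte 2: 0x99 = 10011001 (10xxxxxx ✓), payload 011001.
Byte 3: 0x92 = 10010010 (10xxxxxx ✓), payload 010010.
Concatenate: 0100011001010010 = 0x4652 (16 bits → U+4652).

U+4652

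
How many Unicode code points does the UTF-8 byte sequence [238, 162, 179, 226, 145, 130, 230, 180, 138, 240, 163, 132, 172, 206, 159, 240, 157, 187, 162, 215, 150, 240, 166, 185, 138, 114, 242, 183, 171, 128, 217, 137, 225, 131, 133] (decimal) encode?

Byte at offset 0: 0xEE = 11101110 → 3-byte char (#1). Advance 3.
Byte at offset 3: 0xE2 = 11100010 → 3-byte char (#2). Advance 3.
Byte at offset 6: 0xE6 = 11100110 → 3-byte char (#3). Advance 3.
Byte at offset 9: 0xF0 = 11110000 → 4-byte char (#4). Advance 4.
Byte at offset 13: 0xCE = 11001110 → 2-byte char (#5). Advance 2.
Byte at offset 15: 0xF0 = 11110000 → 4-byte char (#6). Advance 4.
Byte at offset 19: 0xD7 = 11010111 → 2-byte char (#7). Advance 2.
Byte at offset 21: 0xF0 = 11110000 → 4-byte char (#8). Advance 4.
Byte at offset 25: 0x72 = 01110010 → 1-byte char (#9). Advance 1.
Byte at offset 26: 0xF2 = 11110010 → 4-byte char (#10). Advance 4.
Byte at offset 30: 0xD9 = 11011001 → 2-byte char (#11). Advance 2.
Byte at offset 32: 0xE1 = 11100001 → 3-byte char (#12). Advance 3.
Reached end at offset 35 after 12 code points.

12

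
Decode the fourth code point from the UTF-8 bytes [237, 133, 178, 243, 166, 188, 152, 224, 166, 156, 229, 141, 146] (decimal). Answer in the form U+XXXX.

U+5352

Offset 0: leading byte 0xED = 11101101 → 3-byte char #1 = ED 85 B2.
Offset 3: leading byte 0xF3 = 11110011 → 4-byte char #2 = F3 A6 BC 98.
Offset 7: leading byte 0xE0 = 11100000 → 3-byte char #3 = E0 A6 9C.
Offset 10: leading byte 0xE5 = 11100101 → 3-byte char #4 = E5 8D 92.
Leading byte 0xE5 = 11100101 matches 1110xxxx → 3-byte sequence.
Byte 1: 0xE5 = 11100101, payload 0101 (4 bits).
Byte 2: 0x8D = 10001101 (10xxxxxx ✓), payload 001101.
Byte 3: 0x92 = 10010010 (10xxxxxx ✓), payload 010010.
Concatenate: 0101001101010010 = 0x5352 (16 bits → U+5352).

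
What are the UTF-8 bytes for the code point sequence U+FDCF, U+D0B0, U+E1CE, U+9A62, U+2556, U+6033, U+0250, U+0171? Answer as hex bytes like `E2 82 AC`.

EF B7 8F ED 82 B0 EE 87 8E E9 A9 A2 E2 95 96 E6 80 B3 C9 90 C5 B1

U+FDCF: 3-byte form → EF B7 8F.
U+D0B0: 3-byte form → ED 82 B0.
U+E1CE: 3-byte form → EE 87 8E.
U+9A62: 3-byte form → E9 A9 A2.
U+2556: 3-byte form → E2 95 96.
U+6033: 3-byte form → E6 80 B3.
U+0250: 2-byte form → C9 90.
U+0171: 2-byte form → C5 B1.
Concatenated (22 bytes): EF B7 8F ED 82 B0 EE 87 8E E9 A9 A2 E2 95 96 E6 80 B3 C9 90 C5 B1.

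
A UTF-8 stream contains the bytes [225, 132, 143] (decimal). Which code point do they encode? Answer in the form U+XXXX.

U+110F

Leading byte 0xE1 = 11100001 matches 1110xxxx → 3-byte sequence.
Byte 1: 0xE1 = 11100001, payload 0001 (4 bits).
Byte 2: 0x84 = 10000100 (10xxxxxx ✓), payload 000100.
Byte 3: 0x8F = 10001111 (10xxxxxx ✓), payload 001111.
Concatenate: 0001000100001111 = 0x110F (16 bits → U+110F).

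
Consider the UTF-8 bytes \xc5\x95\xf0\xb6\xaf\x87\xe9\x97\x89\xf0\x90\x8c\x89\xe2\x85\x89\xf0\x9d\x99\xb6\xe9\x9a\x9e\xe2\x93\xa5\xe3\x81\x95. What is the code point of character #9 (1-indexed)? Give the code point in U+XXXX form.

U+3055

Offset 0: leading byte 0xC5 = 11000101 → 2-byte char #1 = C5 95.
Offset 2: leading byte 0xF0 = 11110000 → 4-byte char #2 = F0 B6 AF 87.
Offset 6: leading byte 0xE9 = 11101001 → 3-byte char #3 = E9 97 89.
Offset 9: leading byte 0xF0 = 11110000 → 4-byte char #4 = F0 90 8C 89.
Offset 13: leading byte 0xE2 = 11100010 → 3-byte char #5 = E2 85 89.
Offset 16: leading byte 0xF0 = 11110000 → 4-byte char #6 = F0 9D 99 B6.
Offset 20: leading byte 0xE9 = 11101001 → 3-byte char #7 = E9 9A 9E.
Offset 23: leading byte 0xE2 = 11100010 → 3-byte char #8 = E2 93 A5.
Offset 26: leading byte 0xE3 = 11100011 → 3-byte char #9 = E3 81 95.
Leading byte 0xE3 = 11100011 matches 1110xxxx → 3-byte sequence.
Byte 1: 0xE3 = 11100011, payload 0011 (4 bits).
Byte 2: 0x81 = 10000001 (10xxxxxx ✓), payload 000001.
Byte 3: 0x95 = 10010101 (10xxxxxx ✓), payload 010101.
Concatenate: 0011000001010101 = 0x3055 (16 bits → U+3055).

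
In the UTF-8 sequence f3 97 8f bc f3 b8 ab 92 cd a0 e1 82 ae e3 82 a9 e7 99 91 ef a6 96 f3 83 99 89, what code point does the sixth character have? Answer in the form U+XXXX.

Offset 0: leading byte 0xF3 = 11110011 → 4-byte char #1 = F3 97 8F BC.
Offset 4: leading byte 0xF3 = 11110011 → 4-byte char #2 = F3 B8 AB 92.
Offset 8: leading byte 0xCD = 11001101 → 2-byte char #3 = CD A0.
Offset 10: leading byte 0xE1 = 11100001 → 3-byte char #4 = E1 82 AE.
Offset 13: leading byte 0xE3 = 11100011 → 3-byte char #5 = E3 82 A9.
Offset 16: leading byte 0xE7 = 11100111 → 3-byte char #6 = E7 99 91.
Leading byte 0xE7 = 11100111 matches 1110xxxx → 3-byte sequence.
Byte 1: 0xE7 = 11100111, payload 0111 (4 bits).
Byte 2: 0x99 = 10011001 (10xxxxxx ✓), payload 011001.
Byte 3: 0x91 = 10010001 (10xxxxxx ✓), payload 010001.
Concatenate: 0111011001010001 = 0x7651 (16 bits → U+7651).

U+7651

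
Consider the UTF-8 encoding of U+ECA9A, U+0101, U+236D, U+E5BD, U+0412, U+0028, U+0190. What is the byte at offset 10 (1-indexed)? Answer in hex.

0xEE

1-indexed offset 10 is 0-indexed offset 9.
U+ECA9A → 4-byte form F3 AC AA 9A at offsets 0–3.
U+0101 → 2-byte form C4 81 at offsets 4–5.
U+236D → 3-byte form E2 8D AD at offsets 6–8.
U+E5BD → 3-byte form EE 96 BD at offsets 9–11.
Offset 9 falls in char 4's range; it's byte 1 of EE 96 BD = 0xEE.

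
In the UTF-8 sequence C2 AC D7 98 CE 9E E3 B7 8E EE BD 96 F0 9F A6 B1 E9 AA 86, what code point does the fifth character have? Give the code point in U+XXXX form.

U+EF56

Offset 0: leading byte 0xC2 = 11000010 → 2-byte char #1 = C2 AC.
Offset 2: leading byte 0xD7 = 11010111 → 2-byte char #2 = D7 98.
Offset 4: leading byte 0xCE = 11001110 → 2-byte char #3 = CE 9E.
Offset 6: leading byte 0xE3 = 11100011 → 3-byte char #4 = E3 B7 8E.
Offset 9: leading byte 0xEE = 11101110 → 3-byte char #5 = EE BD 96.
Leading byte 0xEE = 11101110 matches 1110xxxx → 3-byte sequence.
Byte 1: 0xEE = 11101110, payload 1110 (4 bits).
Byte 2: 0xBD = 10111101 (10xxxxxx ✓), payload 111101.
Byte 3: 0x96 = 10010110 (10xxxxxx ✓), payload 010110.
Concatenate: 1110111101010110 = 0xEF56 (16 bits → U+EF56).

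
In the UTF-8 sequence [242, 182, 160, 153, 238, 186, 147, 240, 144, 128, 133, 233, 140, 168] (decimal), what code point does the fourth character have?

U+9328

Offset 0: leading byte 0xF2 = 11110010 → 4-byte char #1 = F2 B6 A0 99.
Offset 4: leading byte 0xEE = 11101110 → 3-byte char #2 = EE BA 93.
Offset 7: leading byte 0xF0 = 11110000 → 4-byte char #3 = F0 90 80 85.
Offset 11: leading byte 0xE9 = 11101001 → 3-byte char #4 = E9 8C A8.
Leading byte 0xE9 = 11101001 matches 1110xxxx → 3-byte sequence.
Byte 1: 0xE9 = 11101001, payload 1001 (4 bits).
Byte 2: 0x8C = 10001100 (10xxxxxx ✓), payload 001100.
Byte 3: 0xA8 = 10101000 (10xxxxxx ✓), payload 101000.
Concatenate: 1001001100101000 = 0x9328 (16 bits → U+9328).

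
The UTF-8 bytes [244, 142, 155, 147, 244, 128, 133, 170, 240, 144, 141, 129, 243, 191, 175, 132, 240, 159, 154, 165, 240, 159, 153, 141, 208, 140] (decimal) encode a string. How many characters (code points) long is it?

7

Byte at offset 0: 0xF4 = 11110100 → 4-byte char (#1). Advance 4.
Byte at offset 4: 0xF4 = 11110100 → 4-byte char (#2). Advance 4.
Byte at offset 8: 0xF0 = 11110000 → 4-byte char (#3). Advance 4.
Byte at offset 12: 0xF3 = 11110011 → 4-byte char (#4). Advance 4.
Byte at offset 16: 0xF0 = 11110000 → 4-byte char (#5). Advance 4.
Byte at offset 20: 0xF0 = 11110000 → 4-byte char (#6). Advance 4.
Byte at offset 24: 0xD0 = 11010000 → 2-byte char (#7). Advance 2.
Reached end at offset 26 after 7 code points.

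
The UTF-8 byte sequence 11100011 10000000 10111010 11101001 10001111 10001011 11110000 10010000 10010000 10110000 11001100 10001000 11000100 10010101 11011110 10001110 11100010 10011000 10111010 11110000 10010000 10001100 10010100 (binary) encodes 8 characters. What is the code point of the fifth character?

U+0115

Offset 0: leading byte 0xE3 = 11100011 → 3-byte char #1 = E3 80 BA.
Offset 3: leading byte 0xE9 = 11101001 → 3-byte char #2 = E9 8F 8B.
Offset 6: leading byte 0xF0 = 11110000 → 4-byte char #3 = F0 90 90 B0.
Offset 10: leading byte 0xCC = 11001100 → 2-byte char #4 = CC 88.
Offset 12: leading byte 0xC4 = 11000100 → 2-byte char #5 = C4 95.
Leading byte 0xC4 = 11000100 matches 110xxxxx → 2-byte sequence.
Byte 1: 0xC4 = 11000100, payload 00100 (5 bits).
Byte 2: 0x95 = 10010101 (10xxxxxx ✓), payload 010101.
Concatenate: 00100010101 = 0x115 (11 bits → U+0115).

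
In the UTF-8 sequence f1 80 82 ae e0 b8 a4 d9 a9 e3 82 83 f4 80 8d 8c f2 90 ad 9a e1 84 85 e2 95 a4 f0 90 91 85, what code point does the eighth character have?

Offset 0: leading byte 0xF1 = 11110001 → 4-byte char #1 = F1 80 82 AE.
Offset 4: leading byte 0xE0 = 11100000 → 3-byte char #2 = E0 B8 A4.
Offset 7: leading byte 0xD9 = 11011001 → 2-byte char #3 = D9 A9.
Offset 9: leading byte 0xE3 = 11100011 → 3-byte char #4 = E3 82 83.
Offset 12: leading byte 0xF4 = 11110100 → 4-byte char #5 = F4 80 8D 8C.
Offset 16: leading byte 0xF2 = 11110010 → 4-byte char #6 = F2 90 AD 9A.
Offset 20: leading byte 0xE1 = 11100001 → 3-byte char #7 = E1 84 85.
Offset 23: leading byte 0xE2 = 11100010 → 3-byte char #8 = E2 95 A4.
Leading byte 0xE2 = 11100010 matches 1110xxxx → 3-byte sequence.
Byte 1: 0xE2 = 11100010, payload 0010 (4 bits).
Byte 2: 0x95 = 10010101 (10xxxxxx ✓), payload 010101.
Byte 3: 0xA4 = 10100100 (10xxxxxx ✓), payload 100100.
Concatenate: 0010010101100100 = 0x2564 (16 bits → U+2564).

U+2564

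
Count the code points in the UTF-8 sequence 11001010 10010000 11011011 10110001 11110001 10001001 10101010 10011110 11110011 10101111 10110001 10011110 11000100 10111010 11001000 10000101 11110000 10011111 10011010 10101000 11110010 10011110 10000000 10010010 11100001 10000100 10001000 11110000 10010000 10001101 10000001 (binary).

Byte at offset 0: 0xCA = 11001010 → 2-byte char (#1). Advance 2.
Byte at offset 2: 0xDB = 11011011 → 2-byte char (#2). Advance 2.
Byte at offset 4: 0xF1 = 11110001 → 4-byte char (#3). Advance 4.
Byte at offset 8: 0xF3 = 11110011 → 4-byte char (#4). Advance 4.
Byte at offset 12: 0xC4 = 11000100 → 2-byte char (#5). Advance 2.
Byte at offset 14: 0xC8 = 11001000 → 2-byte char (#6). Advance 2.
Byte at offset 16: 0xF0 = 11110000 → 4-byte char (#7). Advance 4.
Byte at offset 20: 0xF2 = 11110010 → 4-byte char (#8). Advance 4.
Byte at offset 24: 0xE1 = 11100001 → 3-byte char (#9). Advance 3.
Byte at offset 27: 0xF0 = 11110000 → 4-byte char (#10). Advance 4.
Reached end at offset 31 after 10 code points.

10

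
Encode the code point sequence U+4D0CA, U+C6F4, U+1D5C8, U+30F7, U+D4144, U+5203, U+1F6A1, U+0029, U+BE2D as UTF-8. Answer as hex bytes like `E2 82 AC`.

U+4D0CA: 4-byte form → F1 8D 83 8A.
U+C6F4: 3-byte form → EC 9B B4.
U+1D5C8: 4-byte form → F0 9D 97 88.
U+30F7: 3-byte form → E3 83 B7.
U+D4144: 4-byte form → F3 94 85 84.
U+5203: 3-byte form → E5 88 83.
U+1F6A1: 4-byte form → F0 9F 9A A1.
U+0029: 1-byte form → 29.
U+BE2D: 3-byte form → EB B8 AD.
Concatenated (29 bytes): F1 8D 83 8A EC 9B B4 F0 9D 97 88 E3 83 B7 F3 94 85 84 E5 88 83 F0 9F 9A A1 29 EB B8 AD.

F1 8D 83 8A EC 9B B4 F0 9D 97 88 E3 83 B7 F3 94 85 84 E5 88 83 F0 9F 9A A1 29 EB B8 AD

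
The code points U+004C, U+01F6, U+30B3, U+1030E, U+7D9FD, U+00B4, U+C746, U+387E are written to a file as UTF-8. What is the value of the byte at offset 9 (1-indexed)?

1-indexed offset 9 is 0-indexed offset 8.
U+004C → 1-byte form 4C at offsets 0–0.
U+01F6 → 2-byte form C7 B6 at offsets 1–2.
U+30B3 → 3-byte form E3 82 B3 at offsets 3–5.
U+1030E → 4-byte form F0 90 8C 8E at offsets 6–9.
Offset 8 falls in char 4's range; it's byte 3 of F0 90 8C 8E = 0x8C.

0x8C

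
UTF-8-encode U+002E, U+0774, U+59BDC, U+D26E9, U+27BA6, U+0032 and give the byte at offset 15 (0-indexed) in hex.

U+002E → 1-byte form 2E at offsets 0–0.
U+0774 → 2-byte form DD B4 at offsets 1–2.
U+59BDC → 4-byte form F1 99 AF 9C at offsets 3–6.
U+D26E9 → 4-byte form F3 92 9B A9 at offsets 7–10.
U+27BA6 → 4-byte form F0 A7 AE A6 at offsets 11–14.
U+0032 → 1-byte form 32 at offsets 15–15.
Offset 15 falls in char 6's range; it's byte 1 of 32 = 0x32.

0x32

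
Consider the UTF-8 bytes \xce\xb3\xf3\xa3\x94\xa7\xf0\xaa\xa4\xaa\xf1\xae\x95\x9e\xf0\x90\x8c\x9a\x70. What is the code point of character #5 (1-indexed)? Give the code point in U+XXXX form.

Offset 0: leading byte 0xCE = 11001110 → 2-byte char #1 = CE B3.
Offset 2: leading byte 0xF3 = 11110011 → 4-byte char #2 = F3 A3 94 A7.
Offset 6: leading byte 0xF0 = 11110000 → 4-byte char #3 = F0 AA A4 AA.
Offset 10: leading byte 0xF1 = 11110001 → 4-byte char #4 = F1 AE 95 9E.
Offset 14: leading byte 0xF0 = 11110000 → 4-byte char #5 = F0 90 8C 9A.
Leading byte 0xF0 = 11110000 matches 11110xxx → 4-byte sequence.
Byte 1: 0xF0 = 11110000, payload 000 (3 bits).
Byte 2: 0x90 = 10010000 (10xxxxxx ✓), payload 010000.
Byte 3: 0x8C = 10001100 (10xxxxxx ✓), payload 001100.
Byte 4: 0x9A = 10011010 (10xxxxxx ✓), payload 011010.
Concatenate: 000010000001100011010 = 0x1031A (21 bits → U+1031A).

U+1031A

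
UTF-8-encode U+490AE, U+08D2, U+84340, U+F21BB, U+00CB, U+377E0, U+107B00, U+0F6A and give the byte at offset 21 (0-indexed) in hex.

U+490AE → 4-byte form F1 89 82 AE at offsets 0–3.
U+08D2 → 3-byte form E0 A3 92 at offsets 4–6.
U+84340 → 4-byte form F2 84 8D 80 at offsets 7–10.
U+F21BB → 4-byte form F3 B2 86 BB at offsets 11–14.
U+00CB → 2-byte form C3 8B at offsets 15–16.
U+377E0 → 4-byte form F0 B7 9F A0 at offsets 17–20.
U+107B00 → 4-byte form F4 87 AC 80 at offsets 21–24.
Offset 21 falls in char 7's range; it's byte 1 of F4 87 AC 80 = 0xF4.

0xF4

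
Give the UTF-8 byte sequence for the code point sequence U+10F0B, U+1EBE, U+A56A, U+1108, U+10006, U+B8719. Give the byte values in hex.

U+10F0B: 4-byte form → F0 90 BC 8B.
U+1EBE: 3-byte form → E1 BA BE.
U+A56A: 3-byte form → EA 95 AA.
U+1108: 3-byte form → E1 84 88.
U+10006: 4-byte form → F0 90 80 86.
U+B8719: 4-byte form → F2 B8 9C 99.
Concatenated (21 bytes): F0 90 BC 8B E1 BA BE EA 95 AA E1 84 88 F0 90 80 86 F2 B8 9C 99.

F0 90 BC 8B E1 BA BE EA 95 AA E1 84 88 F0 90 80 86 F2 B8 9C 99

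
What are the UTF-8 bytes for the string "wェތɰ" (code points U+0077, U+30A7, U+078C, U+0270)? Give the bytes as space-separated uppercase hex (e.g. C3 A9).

U+0077: 1-byte form → 77.
U+30A7: 3-byte form → E3 82 A7.
U+078C: 2-byte form → DE 8C.
U+0270: 2-byte form → C9 B0.
Concatenated (8 bytes): 77 E3 82 A7 DE 8C C9 B0.

77 E3 82 A7 DE 8C C9 B0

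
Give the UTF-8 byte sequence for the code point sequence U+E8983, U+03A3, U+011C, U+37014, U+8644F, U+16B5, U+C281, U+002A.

U+E8983: 4-byte form → F3 A8 A6 83.
U+03A3: 2-byte form → CE A3.
U+011C: 2-byte form → C4 9C.
U+37014: 4-byte form → F0 B7 80 94.
U+8644F: 4-byte form → F2 86 91 8F.
U+16B5: 3-byte form → E1 9A B5.
U+C281: 3-byte form → EC 8A 81.
U+002A: 1-byte form → 2A.
Concatenated (23 bytes): F3 A8 A6 83 CE A3 C4 9C F0 B7 80 94 F2 86 91 8F E1 9A B5 EC 8A 81 2A.

F3 A8 A6 83 CE A3 C4 9C F0 B7 80 94 F2 86 91 8F E1 9A B5 EC 8A 81 2A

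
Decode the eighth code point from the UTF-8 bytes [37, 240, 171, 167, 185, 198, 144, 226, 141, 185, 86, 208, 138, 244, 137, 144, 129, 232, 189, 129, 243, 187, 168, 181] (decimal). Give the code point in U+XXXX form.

U+8F41

Offset 0: leading byte 0x25 = 00100101 → 1-byte char #1 = 25.
Offset 1: leading byte 0xF0 = 11110000 → 4-byte char #2 = F0 AB A7 B9.
Offset 5: leading byte 0xC6 = 11000110 → 2-byte char #3 = C6 90.
Offset 7: leading byte 0xE2 = 11100010 → 3-byte char #4 = E2 8D B9.
Offset 10: leading byte 0x56 = 01010110 → 1-byte char #5 = 56.
Offset 11: leading byte 0xD0 = 11010000 → 2-byte char #6 = D0 8A.
Offset 13: leading byte 0xF4 = 11110100 → 4-byte char #7 = F4 89 90 81.
Offset 17: leading byte 0xE8 = 11101000 → 3-byte char #8 = E8 BD 81.
Leading byte 0xE8 = 11101000 matches 1110xxxx → 3-byte sequence.
Byte 1: 0xE8 = 11101000, payload 1000 (4 bits).
Byte 2: 0xBD = 10111101 (10xxxxxx ✓), payload 111101.
Byte 3: 0x81 = 10000001 (10xxxxxx ✓), payload 000001.
Concatenate: 1000111101000001 = 0x8F41 (16 bits → U+8F41).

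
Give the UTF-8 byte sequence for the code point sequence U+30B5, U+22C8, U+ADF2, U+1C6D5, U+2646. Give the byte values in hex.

U+30B5: 3-byte form → E3 82 B5.
U+22C8: 3-byte form → E2 8B 88.
U+ADF2: 3-byte form → EA B7 B2.
U+1C6D5: 4-byte form → F0 9C 9B 95.
U+2646: 3-byte form → E2 99 86.
Concatenated (16 bytes): E3 82 B5 E2 8B 88 EA B7 B2 F0 9C 9B 95 E2 99 86.

E3 82 B5 E2 8B 88 EA B7 B2 F0 9C 9B 95 E2 99 86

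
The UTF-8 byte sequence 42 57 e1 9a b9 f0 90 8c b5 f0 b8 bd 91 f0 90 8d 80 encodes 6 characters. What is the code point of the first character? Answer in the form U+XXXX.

U+0042

Offset 0: leading byte 0x42 = 01000010 → 1-byte char #1 = 42.
Leading byte 0x42 = 01000010 matches 0xxxxxxx → 1-byte sequence.
Byte 1: 0x42 = 01000010, payload 1000010 (7 bits).
Concatenate: 1000010 = 0x42 (7 bits → U+0042).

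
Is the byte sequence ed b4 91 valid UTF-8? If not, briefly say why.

Structurally a 3-byte sequence; payload = 0xDD11.
But 0xDD11 is in U+D800–U+DFFF, the surrogate range. Surrogates are not Unicode scalar values and are forbidden in UTF-8.

invalid (encodes a surrogate (U+D800–U+DFFF))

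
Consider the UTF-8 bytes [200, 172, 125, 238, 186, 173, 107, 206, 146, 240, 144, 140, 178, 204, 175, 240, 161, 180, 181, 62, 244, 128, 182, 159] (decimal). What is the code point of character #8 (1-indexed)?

Offset 0: leading byte 0xC8 = 11001000 → 2-byte char #1 = C8 AC.
Offset 2: leading byte 0x7D = 01111101 → 1-byte char #2 = 7D.
Offset 3: leading byte 0xEE = 11101110 → 3-byte char #3 = EE BA AD.
Offset 6: leading byte 0x6B = 01101011 → 1-byte char #4 = 6B.
Offset 7: leading byte 0xCE = 11001110 → 2-byte char #5 = CE 92.
Offset 9: leading byte 0xF0 = 11110000 → 4-byte char #6 = F0 90 8C B2.
Offset 13: leading byte 0xCC = 11001100 → 2-byte char #7 = CC AF.
Offset 15: leading byte 0xF0 = 11110000 → 4-byte char #8 = F0 A1 B4 B5.
Leading byte 0xF0 = 11110000 matches 11110xxx → 4-byte sequence.
Byte 1: 0xF0 = 11110000, payload 000 (3 bits).
Byte 2: 0xA1 = 10100001 (10xxxxxx ✓), payload 100001.
Byte 3: 0xB4 = 10110100 (10xxxxxx ✓), payload 110100.
Byte 4: 0xB5 = 10110101 (10xxxxxx ✓), payload 110101.
Concatenate: 000100001110100110101 = 0x21D35 (21 bits → U+21D35).

U+21D35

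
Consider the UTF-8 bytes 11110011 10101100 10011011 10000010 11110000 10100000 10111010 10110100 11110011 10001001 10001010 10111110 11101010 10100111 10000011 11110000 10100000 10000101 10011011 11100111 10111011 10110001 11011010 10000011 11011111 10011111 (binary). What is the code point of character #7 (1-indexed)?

Offset 0: leading byte 0xF3 = 11110011 → 4-byte char #1 = F3 AC 9B 82.
Offset 4: leading byte 0xF0 = 11110000 → 4-byte char #2 = F0 A0 BA B4.
Offset 8: leading byte 0xF3 = 11110011 → 4-byte char #3 = F3 89 8A BE.
Offset 12: leading byte 0xEA = 11101010 → 3-byte char #4 = EA A7 83.
Offset 15: leading byte 0xF0 = 11110000 → 4-byte char #5 = F0 A0 85 9B.
Offset 19: leading byte 0xE7 = 11100111 → 3-byte char #6 = E7 BB B1.
Offset 22: leading byte 0xDA = 11011010 → 2-byte char #7 = DA 83.
Leading byte 0xDA = 11011010 matches 110xxxxx → 2-byte sequence.
Byte 1: 0xDA = 11011010, payload 11010 (5 bits).
Byte 2: 0x83 = 10000011 (10xxxxxx ✓), payload 000011.
Concatenate: 11010000011 = 0x683 (11 bits → U+0683).

U+0683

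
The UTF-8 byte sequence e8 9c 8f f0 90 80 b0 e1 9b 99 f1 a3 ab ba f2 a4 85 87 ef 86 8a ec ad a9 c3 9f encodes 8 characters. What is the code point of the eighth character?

Offset 0: leading byte 0xE8 = 11101000 → 3-byte char #1 = E8 9C 8F.
Offset 3: leading byte 0xF0 = 11110000 → 4-byte char #2 = F0 90 80 B0.
Offset 7: leading byte 0xE1 = 11100001 → 3-byte char #3 = E1 9B 99.
Offset 10: leading byte 0xF1 = 11110001 → 4-byte char #4 = F1 A3 AB BA.
Offset 14: leading byte 0xF2 = 11110010 → 4-byte char #5 = F2 A4 85 87.
Offset 18: leading byte 0xEF = 11101111 → 3-byte char #6 = EF 86 8A.
Offset 21: leading byte 0xEC = 11101100 → 3-byte char #7 = EC AD A9.
Offset 24: leading byte 0xC3 = 11000011 → 2-byte char #8 = C3 9F.
Leading byte 0xC3 = 11000011 matches 110xxxxx → 2-byte sequence.
Byte 1: 0xC3 = 11000011, payload 00011 (5 bits).
Byte 2: 0x9F = 10011111 (10xxxxxx ✓), payload 011111.
Concatenate: 00011011111 = 0xDF (11 bits → U+00DF).

U+00DF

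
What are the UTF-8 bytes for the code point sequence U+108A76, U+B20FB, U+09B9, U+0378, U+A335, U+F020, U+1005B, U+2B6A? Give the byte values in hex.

F4 88 A9 B6 F2 B2 83 BB E0 A6 B9 CD B8 EA 8C B5 EF 80 A0 F0 90 81 9B E2 AD AA

U+108A76: 4-byte form → F4 88 A9 B6.
U+B20FB: 4-byte form → F2 B2 83 BB.
U+09B9: 3-byte form → E0 A6 B9.
U+0378: 2-byte form → CD B8.
U+A335: 3-byte form → EA 8C B5.
U+F020: 3-byte form → EF 80 A0.
U+1005B: 4-byte form → F0 90 81 9B.
U+2B6A: 3-byte form → E2 AD AA.
Concatenated (26 bytes): F4 88 A9 B6 F2 B2 83 BB E0 A6 B9 CD B8 EA 8C B5 EF 80 A0 F0 90 81 9B E2 AD AA.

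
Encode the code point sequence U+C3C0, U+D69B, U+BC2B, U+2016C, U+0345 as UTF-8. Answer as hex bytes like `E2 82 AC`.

U+C3C0: 3-byte form → EC 8F 80.
U+D69B: 3-byte form → ED 9A 9B.
U+BC2B: 3-byte form → EB B0 AB.
U+2016C: 4-byte form → F0 A0 85 AC.
U+0345: 2-byte form → CD 85.
Concatenated (15 bytes): EC 8F 80 ED 9A 9B EB B0 AB F0 A0 85 AC CD 85.

EC 8F 80 ED 9A 9B EB B0 AB F0 A0 85 AC CD 85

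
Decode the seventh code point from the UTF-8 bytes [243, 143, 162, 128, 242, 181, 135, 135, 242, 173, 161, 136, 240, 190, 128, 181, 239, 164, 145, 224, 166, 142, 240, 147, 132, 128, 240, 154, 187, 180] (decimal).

Offset 0: leading byte 0xF3 = 11110011 → 4-byte char #1 = F3 8F A2 80.
Offset 4: leading byte 0xF2 = 11110010 → 4-byte char #2 = F2 B5 87 87.
Offset 8: leading byte 0xF2 = 11110010 → 4-byte char #3 = F2 AD A1 88.
Offset 12: leading byte 0xF0 = 11110000 → 4-byte char #4 = F0 BE 80 B5.
Offset 16: leading byte 0xEF = 11101111 → 3-byte char #5 = EF A4 91.
Offset 19: leading byte 0xE0 = 11100000 → 3-byte char #6 = E0 A6 8E.
Offset 22: leading byte 0xF0 = 11110000 → 4-byte char #7 = F0 93 84 80.
Leading byte 0xF0 = 11110000 matches 11110xxx → 4-byte sequence.
Byte 1: 0xF0 = 11110000, payload 000 (3 bits).
Byte 2: 0x93 = 10010011 (10xxxxxx ✓), payload 010011.
Byte 3: 0x84 = 10000100 (10xxxxxx ✓), payload 000100.
Byte 4: 0x80 = 10000000 (10xxxxxx ✓), payload 000000.
Concatenate: 000010011000100000000 = 0x13100 (21 bits → U+13100).

U+13100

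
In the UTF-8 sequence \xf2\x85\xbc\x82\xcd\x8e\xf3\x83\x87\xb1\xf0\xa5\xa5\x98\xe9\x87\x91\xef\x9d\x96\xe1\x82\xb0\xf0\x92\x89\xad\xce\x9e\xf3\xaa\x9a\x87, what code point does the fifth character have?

Offset 0: leading byte 0xF2 = 11110010 → 4-byte char #1 = F2 85 BC 82.
Offset 4: leading byte 0xCD = 11001101 → 2-byte char #2 = CD 8E.
Offset 6: leading byte 0xF3 = 11110011 → 4-byte char #3 = F3 83 87 B1.
Offset 10: leading byte 0xF0 = 11110000 → 4-byte char #4 = F0 A5 A5 98.
Offset 14: leading byte 0xE9 = 11101001 → 3-byte char #5 = E9 87 91.
Leading byte 0xE9 = 11101001 matches 1110xxxx → 3-byte sequence.
Byte 1: 0xE9 = 11101001, payload 1001 (4 bits).
Byte 2: 0x87 = 10000111 (10xxxxxx ✓), payload 000111.
Byte 3: 0x91 = 10010001 (10xxxxxx ✓), payload 010001.
Concatenate: 1001000111010001 = 0x91D1 (16 bits → U+91D1).

U+91D1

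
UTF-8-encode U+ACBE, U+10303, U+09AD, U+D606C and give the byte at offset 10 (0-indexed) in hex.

0xF3

U+ACBE → 3-byte form EA B2 BE at offsets 0–2.
U+10303 → 4-byte form F0 90 8C 83 at offsets 3–6.
U+09AD → 3-byte form E0 A6 AD at offsets 7–9.
U+D606C → 4-byte form F3 96 81 AC at offsets 10–13.
Offset 10 falls in char 4's range; it's byte 1 of F3 96 81 AC = 0xF3.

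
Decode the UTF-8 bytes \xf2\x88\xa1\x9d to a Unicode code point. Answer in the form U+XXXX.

U+8885D

Leading byte 0xF2 = 11110010 matches 11110xxx → 4-byte sequence.
Byte 1: 0xF2 = 11110010, payload 010 (3 bits).
Byte 2: 0x88 = 10001000 (10xxxxxx ✓), payload 001000.
Byte 3: 0xA1 = 10100001 (10xxxxxx ✓), payload 100001.
Byte 4: 0x9D = 10011101 (10xxxxxx ✓), payload 011101.
Concatenate: 010001000100001011101 = 0x8885D (21 bits → U+8885D).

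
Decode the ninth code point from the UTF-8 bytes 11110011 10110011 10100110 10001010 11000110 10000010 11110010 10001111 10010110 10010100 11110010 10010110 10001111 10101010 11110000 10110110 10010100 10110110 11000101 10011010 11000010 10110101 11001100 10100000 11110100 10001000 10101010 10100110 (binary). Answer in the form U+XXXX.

Offset 0: leading byte 0xF3 = 11110011 → 4-byte char #1 = F3 B3 A6 8A.
Offset 4: leading byte 0xC6 = 11000110 → 2-byte char #2 = C6 82.
Offset 6: leading byte 0xF2 = 11110010 → 4-byte char #3 = F2 8F 96 94.
Offset 10: leading byte 0xF2 = 11110010 → 4-byte char #4 = F2 96 8F AA.
Offset 14: leading byte 0xF0 = 11110000 → 4-byte char #5 = F0 B6 94 B6.
Offset 18: leading byte 0xC5 = 11000101 → 2-byte char #6 = C5 9A.
Offset 20: leading byte 0xC2 = 11000010 → 2-byte char #7 = C2 B5.
Offset 22: leading byte 0xCC = 11001100 → 2-byte char #8 = CC A0.
Offset 24: leading byte 0xF4 = 11110100 → 4-byte char #9 = F4 88 AA A6.
Leading byte 0xF4 = 11110100 matches 11110xxx → 4-byte sequence.
Byte 1: 0xF4 = 11110100, payload 100 (3 bits).
Byte 2: 0x88 = 10001000 (10xxxxxx ✓), payload 001000.
Byte 3: 0xAA = 10101010 (10xxxxxx ✓), payload 101010.
Byte 4: 0xA6 = 10100110 (10xxxxxx ✓), payload 100110.
Concatenate: 100001000101010100110 = 0x108AA6 (21 bits → U+108AA6).

U+108AA6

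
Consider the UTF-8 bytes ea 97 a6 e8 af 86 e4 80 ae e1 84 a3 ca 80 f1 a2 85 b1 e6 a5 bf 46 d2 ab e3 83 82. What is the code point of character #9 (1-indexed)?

U+04AB

Offset 0: leading byte 0xEA = 11101010 → 3-byte char #1 = EA 97 A6.
Offset 3: leading byte 0xE8 = 11101000 → 3-byte char #2 = E8 AF 86.
Offset 6: leading byte 0xE4 = 11100100 → 3-byte char #3 = E4 80 AE.
Offset 9: leading byte 0xE1 = 11100001 → 3-byte char #4 = E1 84 A3.
Offset 12: leading byte 0xCA = 11001010 → 2-byte char #5 = CA 80.
Offset 14: leading byte 0xF1 = 11110001 → 4-byte char #6 = F1 A2 85 B1.
Offset 18: leading byte 0xE6 = 11100110 → 3-byte char #7 = E6 A5 BF.
Offset 21: leading byte 0x46 = 01000110 → 1-byte char #8 = 46.
Offset 22: leading byte 0xD2 = 11010010 → 2-byte char #9 = D2 AB.
Leading byte 0xD2 = 11010010 matches 110xxxxx → 2-byte sequence.
Byte 1: 0xD2 = 11010010, payload 10010 (5 bits).
Byte 2: 0xAB = 10101011 (10xxxxxx ✓), payload 101011.
Concatenate: 10010101011 = 0x4AB (11 bits → U+04AB).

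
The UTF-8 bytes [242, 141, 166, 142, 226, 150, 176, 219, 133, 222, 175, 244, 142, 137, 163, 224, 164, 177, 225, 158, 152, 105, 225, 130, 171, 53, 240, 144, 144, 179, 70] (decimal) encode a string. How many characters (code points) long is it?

Byte at offset 0: 0xF2 = 11110010 → 4-byte char (#1). Advance 4.
Byte at offset 4: 0xE2 = 11100010 → 3-byte char (#2). Advance 3.
Byte at offset 7: 0xDB = 11011011 → 2-byte char (#3). Advance 2.
Byte at offset 9: 0xDE = 11011110 → 2-byte char (#4). Advance 2.
Byte at offset 11: 0xF4 = 11110100 → 4-byte char (#5). Advance 4.
Byte at offset 15: 0xE0 = 11100000 → 3-byte char (#6). Advance 3.
Byte at offset 18: 0xE1 = 11100001 → 3-byte char (#7). Advance 3.
Byte at offset 21: 0x69 = 01101001 → 1-byte char (#8). Advance 1.
Byte at offset 22: 0xE1 = 11100001 → 3-byte char (#9). Advance 3.
Byte at offset 25: 0x35 = 00110101 → 1-byte char (#10). Advance 1.
Byte at offset 26: 0xF0 = 11110000 → 4-byte char (#11). Advance 4.
Byte at offset 30: 0x46 = 01000110 → 1-byte char (#12). Advance 1.
Reached end at offset 31 after 12 code points.

12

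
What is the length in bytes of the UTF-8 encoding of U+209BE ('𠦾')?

U+209BE = 0x209BE. UTF-8 uses 1 byte below 0x80, 2 below 0x800, 3 below 0x10000, 4 up to 0x10FFFF. 0x209BE is in U+10000–U+10FFFF → 4 bytes.

4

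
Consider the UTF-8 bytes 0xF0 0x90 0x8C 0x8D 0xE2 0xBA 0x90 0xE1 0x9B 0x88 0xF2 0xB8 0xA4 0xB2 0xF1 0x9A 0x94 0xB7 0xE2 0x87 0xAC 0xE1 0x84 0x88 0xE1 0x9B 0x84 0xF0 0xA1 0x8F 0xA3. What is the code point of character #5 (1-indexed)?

Offset 0: leading byte 0xF0 = 11110000 → 4-byte char #1 = F0 90 8C 8D.
Offset 4: leading byte 0xE2 = 11100010 → 3-byte char #2 = E2 BA 90.
Offset 7: leading byte 0xE1 = 11100001 → 3-byte char #3 = E1 9B 88.
Offset 10: leading byte 0xF2 = 11110010 → 4-byte char #4 = F2 B8 A4 B2.
Offset 14: leading byte 0xF1 = 11110001 → 4-byte char #5 = F1 9A 94 B7.
Leading byte 0xF1 = 11110001 matches 11110xxx → 4-byte sequence.
Byte 1: 0xF1 = 11110001, payload 001 (3 bits).
Byte 2: 0x9A = 10011010 (10xxxxxx ✓), payload 011010.
Byte 3: 0x94 = 10010100 (10xxxxxx ✓), payload 010100.
Byte 4: 0xB7 = 10110111 (10xxxxxx ✓), payload 110111.
Concatenate: 001011010010100110111 = 0x5A537 (21 bits → U+5A537).

U+5A537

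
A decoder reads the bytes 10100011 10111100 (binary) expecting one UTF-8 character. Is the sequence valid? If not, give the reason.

invalid (continuation byte with no leading byte)

Byte 0xA3 = 10100011 has the form 10xxxxxx — a continuation byte — but there is no preceding leading byte.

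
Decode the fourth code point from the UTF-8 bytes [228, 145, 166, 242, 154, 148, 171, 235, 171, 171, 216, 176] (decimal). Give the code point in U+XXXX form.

U+0630

Offset 0: leading byte 0xE4 = 11100100 → 3-byte char #1 = E4 91 A6.
Offset 3: leading byte 0xF2 = 11110010 → 4-byte char #2 = F2 9A 94 AB.
Offset 7: leading byte 0xEB = 11101011 → 3-byte char #3 = EB AB AB.
Offset 10: leading byte 0xD8 = 11011000 → 2-byte char #4 = D8 B0.
Leading byte 0xD8 = 11011000 matches 110xxxxx → 2-byte sequence.
Byte 1: 0xD8 = 11011000, payload 11000 (5 bits).
Byte 2: 0xB0 = 10110000 (10xxxxxx ✓), payload 110000.
Concatenate: 11000110000 = 0x630 (11 bits → U+0630).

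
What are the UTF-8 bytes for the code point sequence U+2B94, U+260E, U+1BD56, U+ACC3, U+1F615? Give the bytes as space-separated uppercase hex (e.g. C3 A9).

U+2B94: 3-byte form → E2 AE 94.
U+260E: 3-byte form → E2 98 8E.
U+1BD56: 4-byte form → F0 9B B5 96.
U+ACC3: 3-byte form → EA B3 83.
U+1F615: 4-byte form → F0 9F 98 95.
Concatenated (17 bytes): E2 AE 94 E2 98 8E F0 9B B5 96 EA B3 83 F0 9F 98 95.

E2 AE 94 E2 98 8E F0 9B B5 96 EA B3 83 F0 9F 98 95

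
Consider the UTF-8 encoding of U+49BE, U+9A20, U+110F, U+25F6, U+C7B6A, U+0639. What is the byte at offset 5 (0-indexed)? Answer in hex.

0xA0

U+49BE → 3-byte form E4 A6 BE at offsets 0–2.
U+9A20 → 3-byte form E9 A8 A0 at offsets 3–5.
Offset 5 falls in char 2's range; it's byte 3 of E9 A8 A0 = 0xA0.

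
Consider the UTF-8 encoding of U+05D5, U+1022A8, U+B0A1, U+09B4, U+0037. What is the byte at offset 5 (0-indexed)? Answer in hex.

0xA8

U+05D5 → 2-byte form D7 95 at offsets 0–1.
U+1022A8 → 4-byte form F4 82 8A A8 at offsets 2–5.
Offset 5 falls in char 2's range; it's byte 4 of F4 82 8A A8 = 0xA8.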